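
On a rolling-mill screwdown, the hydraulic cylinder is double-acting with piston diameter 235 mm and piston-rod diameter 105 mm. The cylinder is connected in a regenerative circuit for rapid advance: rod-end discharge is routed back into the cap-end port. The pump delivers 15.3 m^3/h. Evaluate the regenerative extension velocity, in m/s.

v ≈ 0.491 m/s

In regeneration the rod-end outflow joins the pump flow into the cap end, so the net volume the pump must supply per unit advance equals the rod cross-section area.
Rod cross-section A_rod = π/4 × (105 mm)² = 8659 mm^2
v = Q_pump / A_rod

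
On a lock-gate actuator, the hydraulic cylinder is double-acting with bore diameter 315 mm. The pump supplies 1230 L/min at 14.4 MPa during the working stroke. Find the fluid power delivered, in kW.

Hydraulic power = P × Q

W ≈ 295 kW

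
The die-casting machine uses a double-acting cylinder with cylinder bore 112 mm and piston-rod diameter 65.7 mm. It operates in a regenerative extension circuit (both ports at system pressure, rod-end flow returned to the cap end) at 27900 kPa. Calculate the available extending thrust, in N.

F ≈ 94600 N

With equal pressure on both faces, forces on the annular region cancel; the net push is pressure × rod cross-section.
Rod cross-section A_rod = π/4 × (65.7 mm)² = 3390 mm^2
F = P × A_rod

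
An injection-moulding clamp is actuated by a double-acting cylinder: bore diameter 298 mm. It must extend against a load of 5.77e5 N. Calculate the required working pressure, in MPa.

Cap-side area A_cap = π/4 × (298 mm)² = 69750 mm^2
P = F / A = 5.77e5 N / A

P ≈ 8.27 MPa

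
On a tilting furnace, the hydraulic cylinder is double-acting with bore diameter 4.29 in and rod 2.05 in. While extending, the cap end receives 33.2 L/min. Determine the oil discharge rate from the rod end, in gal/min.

Q_out ≈ 6.77 gal/min

Cap-side area A_cap = π/4 × (4.29 in)² = 14.45 in^2
Rod-side annular area A_ann = π/4 × (4.29² − 2.05²) = 11.15 in^2
Piston speed v = Q_in/A_cap; rod-end outflow Q_out = v × A_ann = Q_in × A_ann/A_cap.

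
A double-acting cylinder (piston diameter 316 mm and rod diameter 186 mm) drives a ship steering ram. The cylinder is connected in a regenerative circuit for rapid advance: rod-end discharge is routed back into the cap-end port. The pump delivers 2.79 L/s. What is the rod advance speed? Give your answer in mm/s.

v ≈ 103 mm/s

In regeneration the rod-end outflow joins the pump flow into the cap end, so the net volume the pump must supply per unit advance equals the rod cross-section area.
Rod cross-section A_rod = π/4 × (186 mm)² = 27170 mm^2
v = Q_pump / A_rod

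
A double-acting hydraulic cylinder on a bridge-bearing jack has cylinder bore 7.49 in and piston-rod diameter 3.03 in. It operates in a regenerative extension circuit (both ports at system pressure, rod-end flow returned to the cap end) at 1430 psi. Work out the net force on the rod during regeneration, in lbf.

F ≈ 10300 lbf

With equal pressure on both faces, forces on the annular region cancel; the net push is pressure × rod cross-section.
Rod cross-section A_rod = π/4 × (3.03 in)² = 7.211 in^2
F = P × A_rod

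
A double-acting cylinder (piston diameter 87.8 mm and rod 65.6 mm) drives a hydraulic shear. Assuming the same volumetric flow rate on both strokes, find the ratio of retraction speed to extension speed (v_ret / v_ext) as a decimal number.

Cap-side area A_cap = π/4 × (87.8 mm)² = 6055 mm^2
Rod-side annular area A_ann = π/4 × (87.8² − 65.6²) = 2675 mm^2
For equal Q, v ∝ 1/A, so v_ret/v_ext = A_cap/A_ann.

v_ret/v_ext ≈ 2.26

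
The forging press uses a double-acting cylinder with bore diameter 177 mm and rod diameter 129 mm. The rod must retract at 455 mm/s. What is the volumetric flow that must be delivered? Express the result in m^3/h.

Rod-side annular area A_ann = π/4 × (177² − 129²) = 11540 mm^2
Q = A × v

Q ≈ 18.9 m^3/h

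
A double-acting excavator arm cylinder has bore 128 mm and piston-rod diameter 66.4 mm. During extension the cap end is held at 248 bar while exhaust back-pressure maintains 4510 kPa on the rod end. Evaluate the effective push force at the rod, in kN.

F ≈ 277 kN

Cap-side area A_cap = π/4 × (128 mm)² = 12870 mm^2
Rod-side annular area A_ann = π/4 × (128² − 66.4²) = 9405 mm^2
Net thrust = P_cap·A_cap − P_rod·A_ann = 319.1 kN − 42.42 kN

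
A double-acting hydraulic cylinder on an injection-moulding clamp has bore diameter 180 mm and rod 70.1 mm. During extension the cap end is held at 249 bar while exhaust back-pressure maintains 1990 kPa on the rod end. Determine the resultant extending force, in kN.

F ≈ 591 kN

Cap-side area A_cap = π/4 × (180 mm)² = 25450 mm^2
Rod-side annular area A_ann = π/4 × (180² − 70.1²) = 21590 mm^2
Net thrust = P_cap·A_cap − P_rod·A_ann = 633.6 kN − 42.96 kN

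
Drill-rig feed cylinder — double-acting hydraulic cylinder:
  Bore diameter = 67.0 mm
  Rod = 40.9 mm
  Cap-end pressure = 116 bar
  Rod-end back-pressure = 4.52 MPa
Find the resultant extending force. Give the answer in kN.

F ≈ 30.9 kN

Cap-side area A_cap = π/4 × (67.0 mm)² = 3526 mm^2
Rod-side annular area A_ann = π/4 × (67.0² − 40.9²) = 2212 mm^2
Net thrust = P_cap·A_cap − P_rod·A_ann = 40.90 kN − 9.997 kN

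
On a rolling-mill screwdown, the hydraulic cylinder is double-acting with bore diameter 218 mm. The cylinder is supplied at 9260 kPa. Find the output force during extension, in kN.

F ≈ 346 kN

Cap-side area A_cap = π/4 × (218 mm)² = 37330 mm^2
F = P × A_cap = 9260 kPa × A_cap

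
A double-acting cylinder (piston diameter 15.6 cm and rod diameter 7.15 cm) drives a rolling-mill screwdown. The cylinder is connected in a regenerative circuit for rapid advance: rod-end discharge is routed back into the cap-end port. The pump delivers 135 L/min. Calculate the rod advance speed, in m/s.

In regeneration the rod-end outflow joins the pump flow into the cap end, so the net volume the pump must supply per unit advance equals the rod cross-section area.
Rod cross-section A_rod = π/4 × (7.15 cm)² = 40.15 cm^2
v = Q_pump / A_rod

v ≈ 0.560 m/s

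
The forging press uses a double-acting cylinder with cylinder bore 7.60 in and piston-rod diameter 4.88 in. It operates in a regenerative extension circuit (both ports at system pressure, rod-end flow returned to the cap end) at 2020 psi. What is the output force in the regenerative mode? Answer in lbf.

With equal pressure on both faces, forces on the annular region cancel; the net push is pressure × rod cross-section.
Rod cross-section A_rod = π/4 × (4.88 in)² = 18.70 in^2
F = P × A_rod

F ≈ 37800 lbf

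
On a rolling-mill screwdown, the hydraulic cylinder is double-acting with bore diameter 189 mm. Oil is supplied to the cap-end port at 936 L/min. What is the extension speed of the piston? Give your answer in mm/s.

Cap-side area A_cap = π/4 × (189 mm)² = 28060 mm^2
v = Q / A

v ≈ 556 mm/s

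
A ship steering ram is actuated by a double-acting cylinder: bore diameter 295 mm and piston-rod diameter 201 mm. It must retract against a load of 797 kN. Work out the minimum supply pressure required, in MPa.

Rod-side annular area A_ann = π/4 × (295² − 201²) = 36620 mm^2
Retraction: pressure acts on the annular area.
P = F / A = 797 kN / A

P ≈ 21.8 MPa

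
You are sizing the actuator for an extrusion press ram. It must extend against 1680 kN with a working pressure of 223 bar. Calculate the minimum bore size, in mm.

Extension force acts on the full piston face: F = P × (π/4)D².
D = √(4F / (πP)) = √(4 × 1680 kN / (π × 223 bar))

D ≈ 310 mm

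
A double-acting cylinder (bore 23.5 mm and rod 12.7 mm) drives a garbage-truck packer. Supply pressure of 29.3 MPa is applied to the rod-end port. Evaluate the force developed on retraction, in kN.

F ≈ 9.00 kN

Rod-side annular area A_ann = π/4 × (23.5² − 12.7²) = 307.1 mm^2
On retraction the pressure acts on the annular area (bore minus rod).
F = P × A_ann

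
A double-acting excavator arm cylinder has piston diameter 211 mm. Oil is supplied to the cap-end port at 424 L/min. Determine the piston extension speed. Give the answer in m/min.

Cap-side area A_cap = π/4 × (211 mm)² = 34970 mm^2
v = Q / A

v ≈ 12.1 m/min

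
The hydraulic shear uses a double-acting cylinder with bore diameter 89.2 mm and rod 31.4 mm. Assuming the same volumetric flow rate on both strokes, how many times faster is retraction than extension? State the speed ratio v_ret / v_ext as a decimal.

v_ret/v_ext ≈ 1.14

Cap-side area A_cap = π/4 × (89.2 mm)² = 6249 mm^2
Rod-side annular area A_ann = π/4 × (89.2² − 31.4²) = 5475 mm^2
For equal Q, v ∝ 1/A, so v_ret/v_ext = A_cap/A_ann.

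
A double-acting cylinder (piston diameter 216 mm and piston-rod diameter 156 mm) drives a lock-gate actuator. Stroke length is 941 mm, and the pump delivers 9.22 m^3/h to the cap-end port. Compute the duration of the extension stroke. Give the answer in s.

Cap-side area A_cap = π/4 × (216 mm)² = 36640 mm^2
Swept volume V = A × L; t = V / Q = A·L / Q

t ≈ 13.5 s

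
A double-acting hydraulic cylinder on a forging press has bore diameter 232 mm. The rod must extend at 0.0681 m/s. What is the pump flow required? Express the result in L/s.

Q ≈ 2.88 L/s

Cap-side area A_cap = π/4 × (232 mm)² = 42270 mm^2
Q = A × v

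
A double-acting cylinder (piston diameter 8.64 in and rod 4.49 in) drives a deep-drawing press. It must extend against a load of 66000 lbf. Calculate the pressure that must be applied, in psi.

P ≈ 1130 psi

Cap-side area A_cap = π/4 × (8.64 in)² = 58.63 in^2
P = F / A = 66000 lbf / A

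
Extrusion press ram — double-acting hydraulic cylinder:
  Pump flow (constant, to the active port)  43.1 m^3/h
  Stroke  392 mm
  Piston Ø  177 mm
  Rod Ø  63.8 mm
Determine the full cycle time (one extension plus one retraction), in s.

Cap-side area A_cap = π/4 × (177 mm)² = 24610 mm^2
Rod-side annular area A_ann = π/4 × (177² − 63.8²) = 21410 mm^2
t_ext = A_cap·L/Q = 0.8057 s
t_ret = A_ann·L/Q = 0.7010 s
t_cycle = t_ext + t_ret

t ≈ 1.51 s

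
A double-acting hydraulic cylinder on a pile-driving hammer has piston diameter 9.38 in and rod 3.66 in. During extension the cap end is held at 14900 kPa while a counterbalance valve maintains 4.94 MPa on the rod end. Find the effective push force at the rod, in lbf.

Cap-side area A_cap = π/4 × (9.38 in)² = 69.10 in^2
Rod-side annular area A_ann = π/4 × (9.38² − 3.66²) = 58.58 in^2
Net thrust = P_cap·A_cap − P_rod·A_ann = 1.493e5 lbf − 41970 lbf

F ≈ 1.07e5 lbf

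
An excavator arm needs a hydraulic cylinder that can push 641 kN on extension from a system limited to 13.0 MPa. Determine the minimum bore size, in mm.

Extension force acts on the full piston face: F = P × (π/4)D².
D = √(4F / (πP)) = √(4 × 641 kN / (π × 13.0 MPa))

D ≈ 251 mm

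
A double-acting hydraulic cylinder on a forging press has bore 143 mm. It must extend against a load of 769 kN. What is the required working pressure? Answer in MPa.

P ≈ 47.9 MPa

Cap-side area A_cap = π/4 × (143 mm)² = 16060 mm^2
P = F / A = 769 kN / A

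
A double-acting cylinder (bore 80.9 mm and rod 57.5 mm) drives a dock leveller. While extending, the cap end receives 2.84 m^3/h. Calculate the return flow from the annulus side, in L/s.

Q_out ≈ 0.390 L/s

Cap-side area A_cap = π/4 × (80.9 mm)² = 5140 mm^2
Rod-side annular area A_ann = π/4 × (80.9² − 57.5²) = 2544 mm^2
Piston speed v = Q_in/A_cap; rod-end outflow Q_out = v × A_ann = Q_in × A_ann/A_cap.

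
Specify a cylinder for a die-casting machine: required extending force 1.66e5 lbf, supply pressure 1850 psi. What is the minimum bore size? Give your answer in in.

D ≈ 10.7 in

Extension force acts on the full piston face: F = P × (π/4)D².
D = √(4F / (πP)) = √(4 × 1.66e5 lbf / (π × 1850 psi))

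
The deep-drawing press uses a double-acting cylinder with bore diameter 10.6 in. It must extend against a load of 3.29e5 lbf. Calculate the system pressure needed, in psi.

Cap-side area A_cap = π/4 × (10.6 in)² = 88.25 in^2
P = F / A = 3.29e5 lbf / A

P ≈ 3730 psi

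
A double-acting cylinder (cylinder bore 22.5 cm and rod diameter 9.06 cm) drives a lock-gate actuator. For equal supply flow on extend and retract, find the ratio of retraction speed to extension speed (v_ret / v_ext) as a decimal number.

v_ret/v_ext ≈ 1.19

Cap-side area A_cap = π/4 × (22.5 cm)² = 397.6 cm^2
Rod-side annular area A_ann = π/4 × (22.5² − 9.06²) = 333.1 cm^2
For equal Q, v ∝ 1/A, so v_ret/v_ext = A_cap/A_ann.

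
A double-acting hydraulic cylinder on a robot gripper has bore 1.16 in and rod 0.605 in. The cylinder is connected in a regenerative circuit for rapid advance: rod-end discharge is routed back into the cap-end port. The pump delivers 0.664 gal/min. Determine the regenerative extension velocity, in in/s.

In regeneration the rod-end outflow joins the pump flow into the cap end, so the net volume the pump must supply per unit advance equals the rod cross-section area.
Rod cross-section A_rod = π/4 × (0.605 in)² = 0.2875 in^2
v = Q_pump / A_rod

v ≈ 8.89 in/s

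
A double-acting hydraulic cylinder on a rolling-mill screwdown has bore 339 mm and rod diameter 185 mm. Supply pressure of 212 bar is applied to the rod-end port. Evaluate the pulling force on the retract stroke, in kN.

Rod-side annular area A_ann = π/4 × (339² − 185²) = 63380 mm^2
On retraction the pressure acts on the annular area (bore minus rod).
F = P × A_ann

F ≈ 1340 kN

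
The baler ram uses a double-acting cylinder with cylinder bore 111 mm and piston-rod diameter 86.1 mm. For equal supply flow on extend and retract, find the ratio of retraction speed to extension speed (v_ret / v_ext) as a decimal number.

v_ret/v_ext ≈ 2.51

Cap-side area A_cap = π/4 × (111 mm)² = 9677 mm^2
Rod-side annular area A_ann = π/4 × (111² − 86.1²) = 3855 mm^2
For equal Q, v ∝ 1/A, so v_ret/v_ext = A_cap/A_ann.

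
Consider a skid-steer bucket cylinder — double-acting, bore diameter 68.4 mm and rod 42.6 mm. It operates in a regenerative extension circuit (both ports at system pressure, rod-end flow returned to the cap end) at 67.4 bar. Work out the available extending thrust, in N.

With equal pressure on both faces, forces on the annular region cancel; the net push is pressure × rod cross-section.
Rod cross-section A_rod = π/4 × (42.6 mm)² = 1425 mm^2
F = P × A_rod

F ≈ 9610 N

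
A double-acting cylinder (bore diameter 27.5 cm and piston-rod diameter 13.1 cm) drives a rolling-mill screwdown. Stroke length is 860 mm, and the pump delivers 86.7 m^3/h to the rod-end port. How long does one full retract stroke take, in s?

Rod-side annular area A_ann = π/4 × (27.5² − 13.1²) = 459.2 cm^2
Swept volume V = A × L; t = V / Q = A·L / Q

t ≈ 1.64 s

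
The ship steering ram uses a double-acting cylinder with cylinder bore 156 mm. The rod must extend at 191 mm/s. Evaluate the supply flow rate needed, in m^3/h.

Q ≈ 13.1 m^3/h

Cap-side area A_cap = π/4 × (156 mm)² = 19110 mm^2
Q = A × v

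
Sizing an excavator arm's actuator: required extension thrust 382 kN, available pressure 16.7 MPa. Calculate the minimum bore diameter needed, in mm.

Extension force acts on the full piston face: F = P × (π/4)D².
D = √(4F / (πP)) = √(4 × 382 kN / (π × 16.7 MPa))

D ≈ 171 mm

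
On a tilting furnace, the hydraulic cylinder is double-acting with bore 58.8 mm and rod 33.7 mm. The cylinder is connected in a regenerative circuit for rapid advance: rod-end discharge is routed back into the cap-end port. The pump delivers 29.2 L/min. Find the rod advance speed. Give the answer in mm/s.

v ≈ 546 mm/s

In regeneration the rod-end outflow joins the pump flow into the cap end, so the net volume the pump must supply per unit advance equals the rod cross-section area.
Rod cross-section A_rod = π/4 × (33.7 mm)² = 892.0 mm^2
v = Q_pump / A_rod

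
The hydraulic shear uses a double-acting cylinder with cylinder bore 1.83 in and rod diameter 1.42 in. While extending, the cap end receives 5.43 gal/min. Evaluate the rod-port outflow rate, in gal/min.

Q_out ≈ 2.16 gal/min

Cap-side area A_cap = π/4 × (1.83 in)² = 2.630 in^2
Rod-side annular area A_ann = π/4 × (1.83² − 1.42²) = 1.047 in^2
Piston speed v = Q_in/A_cap; rod-end outflow Q_out = v × A_ann = Q_in × A_ann/A_cap.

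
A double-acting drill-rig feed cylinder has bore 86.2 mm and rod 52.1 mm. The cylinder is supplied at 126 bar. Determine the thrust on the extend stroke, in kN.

Cap-side area A_cap = π/4 × (86.2 mm)² = 5836 mm^2
F = P × A_cap = 126 bar × A_cap

F ≈ 73.5 kN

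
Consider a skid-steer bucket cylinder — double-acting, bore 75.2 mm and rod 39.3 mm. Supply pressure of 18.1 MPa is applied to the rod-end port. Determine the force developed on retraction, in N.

F ≈ 58400 N

Rod-side annular area A_ann = π/4 × (75.2² − 39.3²) = 3228 mm^2
On retraction the pressure acts on the annular area (bore minus rod).
F = P × A_ann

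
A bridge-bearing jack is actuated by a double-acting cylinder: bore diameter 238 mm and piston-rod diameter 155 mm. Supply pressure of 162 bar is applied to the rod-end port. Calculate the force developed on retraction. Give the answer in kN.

Rod-side annular area A_ann = π/4 × (238² − 155²) = 25620 mm^2
On retraction the pressure acts on the annular area (bore minus rod).
F = P × A_ann

F ≈ 415 kN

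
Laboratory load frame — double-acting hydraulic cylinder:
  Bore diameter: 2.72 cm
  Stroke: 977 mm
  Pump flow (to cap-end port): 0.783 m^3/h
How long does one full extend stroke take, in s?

Cap-side area A_cap = π/4 × (2.72 cm)² = 5.811 cm^2
Swept volume V = A × L; t = V / Q = A·L / Q

t ≈ 2.61 s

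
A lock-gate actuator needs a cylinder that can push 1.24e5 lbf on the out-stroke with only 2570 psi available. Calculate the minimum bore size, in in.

Extension force acts on the full piston face: F = P × (π/4)D².
D = √(4F / (πP)) = √(4 × 1.24e5 lbf / (π × 2570 psi))

D ≈ 7.84 in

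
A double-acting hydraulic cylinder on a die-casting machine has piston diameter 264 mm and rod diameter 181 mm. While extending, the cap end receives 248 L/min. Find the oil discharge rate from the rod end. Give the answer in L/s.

Cap-side area A_cap = π/4 × (264 mm)² = 54740 mm^2
Rod-side annular area A_ann = π/4 × (264² − 181²) = 29010 mm^2
Piston speed v = Q_in/A_cap; rod-end outflow Q_out = v × A_ann = Q_in × A_ann/A_cap.

Q_out ≈ 2.19 L/s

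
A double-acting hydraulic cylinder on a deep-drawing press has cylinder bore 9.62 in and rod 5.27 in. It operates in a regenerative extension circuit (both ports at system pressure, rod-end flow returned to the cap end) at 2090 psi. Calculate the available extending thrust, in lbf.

With equal pressure on both faces, forces on the annular region cancel; the net push is pressure × rod cross-section.
Rod cross-section A_rod = π/4 × (5.27 in)² = 21.81 in^2
F = P × A_rod

F ≈ 45600 lbf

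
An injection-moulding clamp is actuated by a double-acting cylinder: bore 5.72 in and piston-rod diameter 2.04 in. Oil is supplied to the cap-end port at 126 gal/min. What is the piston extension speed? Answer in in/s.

Cap-side area A_cap = π/4 × (5.72 in)² = 25.70 in^2
v = Q / A

v ≈ 18.9 in/s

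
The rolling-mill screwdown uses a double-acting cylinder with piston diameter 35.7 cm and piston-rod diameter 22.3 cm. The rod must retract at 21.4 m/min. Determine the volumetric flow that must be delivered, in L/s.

Rod-side annular area A_ann = π/4 × (35.7² − 22.3²) = 610.4 cm^2
Q = A × v

Q ≈ 21.8 L/s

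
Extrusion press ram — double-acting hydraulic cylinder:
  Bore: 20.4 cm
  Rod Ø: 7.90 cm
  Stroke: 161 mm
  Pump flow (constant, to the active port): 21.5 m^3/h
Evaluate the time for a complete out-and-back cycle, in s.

t ≈ 1.63 s

Cap-side area A_cap = π/4 × (20.4 cm)² = 326.9 cm^2
Rod-side annular area A_ann = π/4 × (20.4² − 7.90²) = 277.8 cm^2
t_ext = A_cap·L/Q = 0.8811 s
t_ret = A_ann·L/Q = 0.7490 s
t_cycle = t_ext + t_ret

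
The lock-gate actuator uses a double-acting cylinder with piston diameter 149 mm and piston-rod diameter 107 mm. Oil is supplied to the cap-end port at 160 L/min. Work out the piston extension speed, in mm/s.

v ≈ 153 mm/s

Cap-side area A_cap = π/4 × (149 mm)² = 17440 mm^2
v = Q / A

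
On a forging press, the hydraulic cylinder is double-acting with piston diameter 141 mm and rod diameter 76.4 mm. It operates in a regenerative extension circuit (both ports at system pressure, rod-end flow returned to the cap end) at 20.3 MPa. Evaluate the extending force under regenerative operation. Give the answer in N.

With equal pressure on both faces, forces on the annular region cancel; the net push is pressure × rod cross-section.
Rod cross-section A_rod = π/4 × (76.4 mm)² = 4584 mm^2
F = P × A_rod

F ≈ 93100 N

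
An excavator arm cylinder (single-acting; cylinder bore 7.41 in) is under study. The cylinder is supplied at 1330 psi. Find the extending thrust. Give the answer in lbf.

Cap-side area A_cap = π/4 × (7.41 in)² = 43.12 in^2
F = P × A_cap = 1330 psi × A_cap

F ≈ 57400 lbf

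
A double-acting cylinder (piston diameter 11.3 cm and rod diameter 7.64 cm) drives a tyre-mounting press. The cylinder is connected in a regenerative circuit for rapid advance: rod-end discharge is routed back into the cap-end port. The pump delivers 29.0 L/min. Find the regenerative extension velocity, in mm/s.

v ≈ 105 mm/s

In regeneration the rod-end outflow joins the pump flow into the cap end, so the net volume the pump must supply per unit advance equals the rod cross-section area.
Rod cross-section A_rod = π/4 × (7.64 cm)² = 45.84 cm^2
v = Q_pump / A_rod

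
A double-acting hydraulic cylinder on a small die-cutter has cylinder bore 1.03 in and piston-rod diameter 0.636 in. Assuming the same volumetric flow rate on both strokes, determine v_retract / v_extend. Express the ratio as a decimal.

Cap-side area A_cap = π/4 × (1.03 in)² = 0.8332 in^2
Rod-side annular area A_ann = π/4 × (1.03² − 0.636²) = 0.5155 in^2
For equal Q, v ∝ 1/A, so v_ret/v_ext = A_cap/A_ann.

v_ret/v_ext ≈ 1.62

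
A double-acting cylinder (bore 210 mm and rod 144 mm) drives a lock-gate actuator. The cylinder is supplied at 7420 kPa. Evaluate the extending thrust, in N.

F ≈ 2.57e5 N

Cap-side area A_cap = π/4 × (210 mm)² = 34640 mm^2
F = P × A_cap = 7420 kPa × A_cap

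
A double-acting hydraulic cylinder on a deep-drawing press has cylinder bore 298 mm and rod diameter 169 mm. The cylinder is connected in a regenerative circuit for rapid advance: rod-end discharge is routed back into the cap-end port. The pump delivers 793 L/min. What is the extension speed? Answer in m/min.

v ≈ 35.4 m/min

In regeneration the rod-end outflow joins the pump flow into the cap end, so the net volume the pump must supply per unit advance equals the rod cross-section area.
Rod cross-section A_rod = π/4 × (169 mm)² = 22430 mm^2
v = Q_pump / A_rod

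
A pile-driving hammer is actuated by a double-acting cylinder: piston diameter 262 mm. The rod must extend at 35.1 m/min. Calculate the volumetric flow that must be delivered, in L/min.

Cap-side area A_cap = π/4 × (262 mm)² = 53910 mm^2
Q = A × v

Q ≈ 1890 L/min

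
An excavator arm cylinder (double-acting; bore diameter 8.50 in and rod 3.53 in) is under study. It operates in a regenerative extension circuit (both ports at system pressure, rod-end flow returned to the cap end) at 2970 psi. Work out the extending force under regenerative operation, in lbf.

F ≈ 29100 lbf

With equal pressure on both faces, forces on the annular region cancel; the net push is pressure × rod cross-section.
Rod cross-section A_rod = π/4 × (3.53 in)² = 9.787 in^2
F = P × A_rod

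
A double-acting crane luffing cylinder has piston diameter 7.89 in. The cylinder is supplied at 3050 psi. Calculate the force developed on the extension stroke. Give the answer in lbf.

F ≈ 1.49e5 lbf

Cap-side area A_cap = π/4 × (7.89 in)² = 48.89 in^2
F = P × A_cap = 3050 psi × A_cap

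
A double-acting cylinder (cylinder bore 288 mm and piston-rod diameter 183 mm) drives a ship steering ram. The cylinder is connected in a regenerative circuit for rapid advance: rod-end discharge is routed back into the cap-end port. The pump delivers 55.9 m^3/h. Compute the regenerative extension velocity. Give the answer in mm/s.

v ≈ 590 mm/s

In regeneration the rod-end outflow joins the pump flow into the cap end, so the net volume the pump must supply per unit advance equals the rod cross-section area.
Rod cross-section A_rod = π/4 × (183 mm)² = 26300 mm^2
v = Q_pump / A_rod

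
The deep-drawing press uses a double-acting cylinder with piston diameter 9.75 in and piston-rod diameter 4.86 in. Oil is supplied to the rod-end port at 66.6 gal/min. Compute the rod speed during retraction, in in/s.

Rod-side annular area A_ann = π/4 × (9.75² − 4.86²) = 56.11 in^2
Flow into the rod-end port fills the annular volume.
v = Q / A

v ≈ 4.57 in/s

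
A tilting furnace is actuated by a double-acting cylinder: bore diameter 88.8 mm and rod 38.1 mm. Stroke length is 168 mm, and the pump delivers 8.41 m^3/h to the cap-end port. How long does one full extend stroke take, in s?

t ≈ 0.445 s

Cap-side area A_cap = π/4 × (88.8 mm)² = 6193 mm^2
Swept volume V = A × L; t = V / Q = A·L / Q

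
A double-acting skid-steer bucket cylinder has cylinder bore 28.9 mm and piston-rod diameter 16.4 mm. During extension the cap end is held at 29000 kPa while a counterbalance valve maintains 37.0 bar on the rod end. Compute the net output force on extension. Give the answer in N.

Cap-side area A_cap = π/4 × (28.9 mm)² = 656.0 mm^2
Rod-side annular area A_ann = π/4 × (28.9² − 16.4²) = 444.7 mm^2
Net thrust = P_cap·A_cap − P_rod·A_ann = 19020 N − 1646 N

F ≈ 17400 N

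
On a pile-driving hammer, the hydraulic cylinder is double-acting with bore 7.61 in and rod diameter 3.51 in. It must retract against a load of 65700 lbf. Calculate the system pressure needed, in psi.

P ≈ 1830 psi

Rod-side annular area A_ann = π/4 × (7.61² − 3.51²) = 35.81 in^2
Retraction: pressure acts on the annular area.
P = F / A = 65700 lbf / A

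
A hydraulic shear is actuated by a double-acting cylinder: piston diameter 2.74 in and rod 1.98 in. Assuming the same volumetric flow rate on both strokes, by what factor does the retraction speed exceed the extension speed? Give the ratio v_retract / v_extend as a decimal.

Cap-side area A_cap = π/4 × (2.74 in)² = 5.896 in^2
Rod-side annular area A_ann = π/4 × (2.74² − 1.98²) = 2.817 in^2
For equal Q, v ∝ 1/A, so v_ret/v_ext = A_cap/A_ann.

v_ret/v_ext ≈ 2.09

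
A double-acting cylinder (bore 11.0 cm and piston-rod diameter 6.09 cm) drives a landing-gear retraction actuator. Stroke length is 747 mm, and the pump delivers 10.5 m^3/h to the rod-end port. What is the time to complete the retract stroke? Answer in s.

Rod-side annular area A_ann = π/4 × (11.0² − 6.09²) = 65.90 cm^2
Swept volume V = A × L; t = V / Q = A·L / Q

t ≈ 1.69 s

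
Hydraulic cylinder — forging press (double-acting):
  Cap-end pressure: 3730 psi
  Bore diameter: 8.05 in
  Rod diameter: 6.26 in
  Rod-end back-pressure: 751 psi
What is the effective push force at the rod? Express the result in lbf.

Cap-side area A_cap = π/4 × (8.05 in)² = 50.90 in^2
Rod-side annular area A_ann = π/4 × (8.05² − 6.26²) = 20.12 in^2
Net thrust = P_cap·A_cap − P_rod·A_ann = 1.898e5 lbf − 15110 lbf

F ≈ 1.75e5 lbf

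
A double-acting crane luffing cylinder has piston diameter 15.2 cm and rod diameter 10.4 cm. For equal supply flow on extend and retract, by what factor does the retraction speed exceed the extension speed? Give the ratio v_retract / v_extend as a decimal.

v_ret/v_ext ≈ 1.88

Cap-side area A_cap = π/4 × (15.2 cm)² = 181.5 cm^2
Rod-side annular area A_ann = π/4 × (15.2² − 10.4²) = 96.51 cm^2
For equal Q, v ∝ 1/A, so v_ret/v_ext = A_cap/A_ann.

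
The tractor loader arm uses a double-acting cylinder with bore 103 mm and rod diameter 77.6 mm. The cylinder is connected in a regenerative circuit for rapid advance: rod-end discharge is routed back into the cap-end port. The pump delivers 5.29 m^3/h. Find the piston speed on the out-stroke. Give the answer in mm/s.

In regeneration the rod-end outflow joins the pump flow into the cap end, so the net volume the pump must supply per unit advance equals the rod cross-section area.
Rod cross-section A_rod = π/4 × (77.6 mm)² = 4729 mm^2
v = Q_pump / A_rod

v ≈ 311 mm/s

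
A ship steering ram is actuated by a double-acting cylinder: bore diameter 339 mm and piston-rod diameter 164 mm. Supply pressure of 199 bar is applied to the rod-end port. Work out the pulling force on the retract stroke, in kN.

Rod-side annular area A_ann = π/4 × (339² − 164²) = 69130 mm^2
On retraction the pressure acts on the annular area (bore minus rod).
F = P × A_ann

F ≈ 1380 kN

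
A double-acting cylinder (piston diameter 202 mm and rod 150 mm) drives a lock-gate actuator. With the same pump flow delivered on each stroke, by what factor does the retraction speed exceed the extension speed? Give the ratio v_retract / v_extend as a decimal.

v_ret/v_ext ≈ 2.23

Cap-side area A_cap = π/4 × (202 mm)² = 32050 mm^2
Rod-side annular area A_ann = π/4 × (202² − 150²) = 14380 mm^2
For equal Q, v ∝ 1/A, so v_ret/v_ext = A_cap/A_ann.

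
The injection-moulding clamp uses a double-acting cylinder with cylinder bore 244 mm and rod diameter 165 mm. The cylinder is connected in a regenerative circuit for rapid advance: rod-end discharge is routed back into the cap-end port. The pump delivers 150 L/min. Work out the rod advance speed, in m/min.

In regeneration the rod-end outflow joins the pump flow into the cap end, so the net volume the pump must supply per unit advance equals the rod cross-section area.
Rod cross-section A_rod = π/4 × (165 mm)² = 21380 mm^2
v = Q_pump / A_rod

v ≈ 7.02 m/min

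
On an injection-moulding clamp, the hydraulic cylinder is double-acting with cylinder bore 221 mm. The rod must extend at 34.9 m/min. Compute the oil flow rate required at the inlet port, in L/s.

Cap-side area A_cap = π/4 × (221 mm)² = 38360 mm^2
Q = A × v

Q ≈ 22.3 L/s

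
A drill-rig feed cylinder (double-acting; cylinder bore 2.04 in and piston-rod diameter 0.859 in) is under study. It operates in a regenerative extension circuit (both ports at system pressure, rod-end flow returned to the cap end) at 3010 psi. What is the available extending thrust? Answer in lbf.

With equal pressure on both faces, forces on the annular region cancel; the net push is pressure × rod cross-section.
Rod cross-section A_rod = π/4 × (0.859 in)² = 0.5795 in^2
F = P × A_rod

F ≈ 1740 lbf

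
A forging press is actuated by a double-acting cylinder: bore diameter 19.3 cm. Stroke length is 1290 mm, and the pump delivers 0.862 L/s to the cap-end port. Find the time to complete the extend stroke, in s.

t ≈ 43.8 s

Cap-side area A_cap = π/4 × (19.3 cm)² = 292.6 cm^2
Swept volume V = A × L; t = V / Q = A·L / Q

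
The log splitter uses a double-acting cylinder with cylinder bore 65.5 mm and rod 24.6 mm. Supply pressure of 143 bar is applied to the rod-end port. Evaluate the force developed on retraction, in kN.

Rod-side annular area A_ann = π/4 × (65.5² − 24.6²) = 2894 mm^2
On retraction the pressure acts on the annular area (bore minus rod).
F = P × A_ann

F ≈ 41.4 kN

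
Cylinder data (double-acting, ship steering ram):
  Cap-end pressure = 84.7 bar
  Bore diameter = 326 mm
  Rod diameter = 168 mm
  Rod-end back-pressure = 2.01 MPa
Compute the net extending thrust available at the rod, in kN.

F ≈ 584 kN

Cap-side area A_cap = π/4 × (326 mm)² = 83470 mm^2
Rod-side annular area A_ann = π/4 × (326² − 168²) = 61300 mm^2
Net thrust = P_cap·A_cap − P_rod·A_ann = 707.0 kN − 123.2 kN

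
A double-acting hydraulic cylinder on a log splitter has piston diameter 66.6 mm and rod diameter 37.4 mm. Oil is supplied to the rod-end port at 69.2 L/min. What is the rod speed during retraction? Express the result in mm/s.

v ≈ 484 mm/s

Rod-side annular area A_ann = π/4 × (66.6² − 37.4²) = 2385 mm^2
Flow into the rod-end port fills the annular volume.
v = Q / A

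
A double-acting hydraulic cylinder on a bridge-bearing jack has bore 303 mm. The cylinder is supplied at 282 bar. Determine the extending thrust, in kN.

Cap-side area A_cap = π/4 × (303 mm)² = 72110 mm^2
F = P × A_cap = 282 bar × A_cap

F ≈ 2030 kN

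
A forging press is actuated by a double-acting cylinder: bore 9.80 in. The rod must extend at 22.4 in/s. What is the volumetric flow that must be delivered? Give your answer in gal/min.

Q ≈ 439 gal/min

Cap-side area A_cap = π/4 × (9.80 in)² = 75.43 in^2
Q = A × v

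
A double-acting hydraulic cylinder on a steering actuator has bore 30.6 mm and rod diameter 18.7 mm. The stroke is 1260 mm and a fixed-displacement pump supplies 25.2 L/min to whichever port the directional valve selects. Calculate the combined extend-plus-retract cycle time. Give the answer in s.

Cap-side area A_cap = π/4 × (30.6 mm)² = 735.4 mm^2
Rod-side annular area A_ann = π/4 × (30.6² − 18.7²) = 460.8 mm^2
t_ext = A_cap·L/Q = 2.206 s
t_ret = A_ann·L/Q = 1.382 s
t_cycle = t_ext + t_ret

t ≈ 3.59 s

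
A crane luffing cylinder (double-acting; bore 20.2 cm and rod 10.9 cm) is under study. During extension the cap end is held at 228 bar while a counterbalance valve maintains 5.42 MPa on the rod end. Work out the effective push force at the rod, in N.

F ≈ 6.08e5 N

Cap-side area A_cap = π/4 × (20.2 cm)² = 320.5 cm^2
Rod-side annular area A_ann = π/4 × (20.2² − 10.9²) = 227.2 cm^2
Net thrust = P_cap·A_cap − P_rod·A_ann = 7.307e5 N − 1.231e5 N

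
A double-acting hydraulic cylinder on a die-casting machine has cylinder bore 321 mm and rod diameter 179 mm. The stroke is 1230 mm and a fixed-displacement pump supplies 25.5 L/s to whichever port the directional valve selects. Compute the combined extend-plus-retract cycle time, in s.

Cap-side area A_cap = π/4 × (321 mm)² = 80930 mm^2
Rod-side annular area A_ann = π/4 × (321² − 179²) = 55760 mm^2
t_ext = A_cap·L/Q = 3.904 s
t_ret = A_ann·L/Q = 2.690 s
t_cycle = t_ext + t_ret

t ≈ 6.59 s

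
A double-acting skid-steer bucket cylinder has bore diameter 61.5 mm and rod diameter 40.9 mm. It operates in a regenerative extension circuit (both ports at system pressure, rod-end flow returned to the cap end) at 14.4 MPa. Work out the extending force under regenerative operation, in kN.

With equal pressure on both faces, forces on the annular region cancel; the net push is pressure × rod cross-section.
Rod cross-section A_rod = π/4 × (40.9 mm)² = 1314 mm^2
F = P × A_rod

F ≈ 18.9 kN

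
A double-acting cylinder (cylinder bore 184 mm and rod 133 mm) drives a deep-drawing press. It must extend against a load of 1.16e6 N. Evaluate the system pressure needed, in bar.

P ≈ 436 bar

Cap-side area A_cap = π/4 × (184 mm)² = 26590 mm^2
P = F / A = 1.16e6 N / A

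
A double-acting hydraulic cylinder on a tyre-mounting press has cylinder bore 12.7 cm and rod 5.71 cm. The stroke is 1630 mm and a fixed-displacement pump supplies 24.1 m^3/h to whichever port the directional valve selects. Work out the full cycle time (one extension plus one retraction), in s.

t ≈ 5.55 s

Cap-side area A_cap = π/4 × (12.7 cm)² = 126.7 cm^2
Rod-side annular area A_ann = π/4 × (12.7² − 5.71²) = 101.1 cm^2
t_ext = A_cap·L/Q = 3.084 s
t_ret = A_ann·L/Q = 2.461 s
t_cycle = t_ext + t_ret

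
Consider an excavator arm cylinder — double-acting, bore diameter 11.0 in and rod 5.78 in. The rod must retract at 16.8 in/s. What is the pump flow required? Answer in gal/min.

Rod-side annular area A_ann = π/4 × (11.0² − 5.78²) = 68.79 in^2
Q = A × v

Q ≈ 300 gal/min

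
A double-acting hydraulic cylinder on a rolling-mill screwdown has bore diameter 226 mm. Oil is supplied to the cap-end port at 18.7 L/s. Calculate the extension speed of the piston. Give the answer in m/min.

Cap-side area A_cap = π/4 × (226 mm)² = 40110 mm^2
v = Q / A

v ≈ 28.0 m/min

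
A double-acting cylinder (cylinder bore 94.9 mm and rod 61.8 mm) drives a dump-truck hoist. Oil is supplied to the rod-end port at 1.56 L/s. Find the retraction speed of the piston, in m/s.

v ≈ 0.383 m/s

Rod-side annular area A_ann = π/4 × (94.9² − 61.8²) = 4074 mm^2
Flow into the rod-end port fills the annular volume.
v = Q / A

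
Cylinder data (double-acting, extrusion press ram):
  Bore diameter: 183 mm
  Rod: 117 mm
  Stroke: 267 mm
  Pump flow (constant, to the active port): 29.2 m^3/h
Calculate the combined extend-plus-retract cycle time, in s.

t ≈ 1.38 s

Cap-side area A_cap = π/4 × (183 mm)² = 26300 mm^2
Rod-side annular area A_ann = π/4 × (183² − 117²) = 15550 mm^2
t_ext = A_cap·L/Q = 0.8658 s
t_ret = A_ann·L/Q = 0.5119 s
t_cycle = t_ext + t_ret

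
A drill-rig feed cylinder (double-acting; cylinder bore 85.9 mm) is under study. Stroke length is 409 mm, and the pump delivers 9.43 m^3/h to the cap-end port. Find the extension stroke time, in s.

Cap-side area A_cap = π/4 × (85.9 mm)² = 5795 mm^2
Swept volume V = A × L; t = V / Q = A·L / Q

t ≈ 0.905 s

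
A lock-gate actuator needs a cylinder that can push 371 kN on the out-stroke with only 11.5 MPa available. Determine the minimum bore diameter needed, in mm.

D ≈ 203 mm

Extension force acts on the full piston face: F = P × (π/4)D².
D = √(4F / (πP)) = √(4 × 371 kN / (π × 11.5 MPa))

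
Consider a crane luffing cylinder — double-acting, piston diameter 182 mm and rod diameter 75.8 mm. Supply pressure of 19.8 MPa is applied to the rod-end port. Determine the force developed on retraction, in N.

F ≈ 4.26e5 N

Rod-side annular area A_ann = π/4 × (182² − 75.8²) = 21500 mm^2
On retraction the pressure acts on the annular area (bore minus rod).
F = P × A_ann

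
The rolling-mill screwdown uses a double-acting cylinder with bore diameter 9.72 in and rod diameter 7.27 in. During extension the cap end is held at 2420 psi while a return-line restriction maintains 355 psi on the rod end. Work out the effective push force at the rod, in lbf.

Cap-side area A_cap = π/4 × (9.72 in)² = 74.20 in^2
Rod-side annular area A_ann = π/4 × (9.72² − 7.27²) = 32.69 in^2
Net thrust = P_cap·A_cap − P_rod·A_ann = 1.796e5 lbf − 11610 lbf

F ≈ 1.68e5 lbf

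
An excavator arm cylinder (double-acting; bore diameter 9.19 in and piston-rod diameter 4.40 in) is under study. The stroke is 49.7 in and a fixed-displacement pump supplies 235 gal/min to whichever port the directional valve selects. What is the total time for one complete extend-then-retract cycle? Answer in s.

Cap-side area A_cap = π/4 × (9.19 in)² = 66.33 in^2
Rod-side annular area A_ann = π/4 × (9.19² − 4.40²) = 51.13 in^2
t_ext = A_cap·L/Q = 3.644 s
t_ret = A_ann·L/Q = 2.808 s
t_cycle = t_ext + t_ret

t ≈ 6.45 s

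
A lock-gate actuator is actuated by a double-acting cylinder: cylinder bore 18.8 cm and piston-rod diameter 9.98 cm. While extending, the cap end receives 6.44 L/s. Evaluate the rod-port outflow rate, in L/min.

Q_out ≈ 278 L/min

Cap-side area A_cap = π/4 × (18.8 cm)² = 277.6 cm^2
Rod-side annular area A_ann = π/4 × (18.8² − 9.98²) = 199.4 cm^2
Piston speed v = Q_in/A_cap; rod-end outflow Q_out = v × A_ann = Q_in × A_ann/A_cap.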